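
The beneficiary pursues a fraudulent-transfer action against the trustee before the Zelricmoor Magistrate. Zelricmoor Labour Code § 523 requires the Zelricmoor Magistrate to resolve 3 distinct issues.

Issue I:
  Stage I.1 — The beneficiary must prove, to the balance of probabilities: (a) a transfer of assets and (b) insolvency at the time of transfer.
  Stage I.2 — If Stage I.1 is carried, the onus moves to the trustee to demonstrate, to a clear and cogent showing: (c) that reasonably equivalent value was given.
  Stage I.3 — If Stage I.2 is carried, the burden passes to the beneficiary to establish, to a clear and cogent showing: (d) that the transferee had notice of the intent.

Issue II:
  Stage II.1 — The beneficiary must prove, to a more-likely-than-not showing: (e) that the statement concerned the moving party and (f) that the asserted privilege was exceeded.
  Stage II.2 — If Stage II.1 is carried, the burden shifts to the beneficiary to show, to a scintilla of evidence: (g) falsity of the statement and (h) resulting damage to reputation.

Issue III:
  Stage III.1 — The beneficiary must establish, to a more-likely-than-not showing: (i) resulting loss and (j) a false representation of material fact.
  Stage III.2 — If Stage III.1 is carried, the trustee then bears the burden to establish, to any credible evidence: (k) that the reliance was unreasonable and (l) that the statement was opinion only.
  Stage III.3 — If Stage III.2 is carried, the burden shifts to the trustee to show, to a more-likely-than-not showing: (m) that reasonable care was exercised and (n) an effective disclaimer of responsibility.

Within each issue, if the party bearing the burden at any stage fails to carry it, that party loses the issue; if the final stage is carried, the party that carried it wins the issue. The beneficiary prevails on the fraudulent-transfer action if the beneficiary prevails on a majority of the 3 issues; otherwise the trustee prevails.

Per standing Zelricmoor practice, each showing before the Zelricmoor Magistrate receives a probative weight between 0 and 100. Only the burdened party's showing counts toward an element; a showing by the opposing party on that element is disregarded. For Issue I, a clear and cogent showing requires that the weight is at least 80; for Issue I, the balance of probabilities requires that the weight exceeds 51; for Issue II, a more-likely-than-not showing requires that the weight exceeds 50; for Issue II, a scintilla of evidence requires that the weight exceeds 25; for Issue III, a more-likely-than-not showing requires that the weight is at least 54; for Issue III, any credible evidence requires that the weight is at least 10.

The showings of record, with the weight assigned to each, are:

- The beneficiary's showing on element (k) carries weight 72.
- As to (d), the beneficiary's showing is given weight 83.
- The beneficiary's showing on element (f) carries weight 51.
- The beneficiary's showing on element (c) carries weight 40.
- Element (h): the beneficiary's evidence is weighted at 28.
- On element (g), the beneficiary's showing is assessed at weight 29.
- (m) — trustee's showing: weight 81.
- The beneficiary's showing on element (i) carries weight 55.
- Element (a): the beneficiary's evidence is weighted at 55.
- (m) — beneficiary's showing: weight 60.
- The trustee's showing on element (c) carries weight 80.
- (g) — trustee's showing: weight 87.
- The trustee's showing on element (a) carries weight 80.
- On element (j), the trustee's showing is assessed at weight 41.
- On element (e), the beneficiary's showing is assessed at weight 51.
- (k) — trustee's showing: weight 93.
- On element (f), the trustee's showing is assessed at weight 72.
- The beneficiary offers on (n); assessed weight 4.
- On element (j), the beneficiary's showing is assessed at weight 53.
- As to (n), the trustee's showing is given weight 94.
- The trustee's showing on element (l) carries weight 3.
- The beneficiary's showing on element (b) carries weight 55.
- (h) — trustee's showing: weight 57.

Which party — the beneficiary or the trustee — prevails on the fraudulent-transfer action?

beneficiary

— Issue I —
At Stage I.1 the beneficiary must meet the balance of probabilities (weight exceeds 51): on (a) the weight is 55 (the trustee's 80 is given no effect), which does exceed 51, so (a) meets the standard; on (b) the weight is 55, which does exceed 51, so (b) meets the standard.
  Stage I.1 is satisfied; the onus moves to the trustee.
At Stage I.2 the trustee must meet a clear and cogent showing (weight is at least 80): on (c) the weight is 80 (the beneficiary's 40 is given no effect), which does reach 80, so (c) meets the standard.
  The trustee carries Stage I.2; the beneficiary now bears the burden.
At Stage I.3 the beneficiary must meet a clear and cogent showing (weight is at least 80): on (d) the weight is 83, ≥ 80, so (d) meets the standard.
  Stage I.3 carried; the final stage is satisfied.
Every stage carried; the beneficiary prevails on this issue.
— Issue II —
Stage II.1 — burden on beneficiary; standard: a more-likely-than-not showing (weight exceeds 50).
    (e): 51 > 50 [met]
    (f): 51 (trustee's 72 disregarded) > 50 [met]
  Stage II.1 carried; the burden remains with the beneficiary.
Stage II.2 — burden on beneficiary; standard: a scintilla of evidence (weight exceeds 25).
    (g): 29 (trustee's 87 disregarded) > 25 [met]
    (h): 28 (trustee's 57 disregarded) > 25 [met]
  All elements met at the final stage.
All stages carried — the beneficiary prevails on this issue.
— Issue III —
Stage III.1 (beneficiary, a more-likely-than-not showing, weight is at least 54): (i) 55 ≥ 54 — meets; (j) 53 (trustee's 41 disregarded) < 54 — fails.
  Stage III.1 not carried; the beneficiary fails its burden.
The trustee prevails on this issue.
Per-issue: Issue I → beneficiary; Issue II → beneficiary; Issue III → trustee. The beneficiary must prevail on a majority of issues; overall, the beneficiary prevails.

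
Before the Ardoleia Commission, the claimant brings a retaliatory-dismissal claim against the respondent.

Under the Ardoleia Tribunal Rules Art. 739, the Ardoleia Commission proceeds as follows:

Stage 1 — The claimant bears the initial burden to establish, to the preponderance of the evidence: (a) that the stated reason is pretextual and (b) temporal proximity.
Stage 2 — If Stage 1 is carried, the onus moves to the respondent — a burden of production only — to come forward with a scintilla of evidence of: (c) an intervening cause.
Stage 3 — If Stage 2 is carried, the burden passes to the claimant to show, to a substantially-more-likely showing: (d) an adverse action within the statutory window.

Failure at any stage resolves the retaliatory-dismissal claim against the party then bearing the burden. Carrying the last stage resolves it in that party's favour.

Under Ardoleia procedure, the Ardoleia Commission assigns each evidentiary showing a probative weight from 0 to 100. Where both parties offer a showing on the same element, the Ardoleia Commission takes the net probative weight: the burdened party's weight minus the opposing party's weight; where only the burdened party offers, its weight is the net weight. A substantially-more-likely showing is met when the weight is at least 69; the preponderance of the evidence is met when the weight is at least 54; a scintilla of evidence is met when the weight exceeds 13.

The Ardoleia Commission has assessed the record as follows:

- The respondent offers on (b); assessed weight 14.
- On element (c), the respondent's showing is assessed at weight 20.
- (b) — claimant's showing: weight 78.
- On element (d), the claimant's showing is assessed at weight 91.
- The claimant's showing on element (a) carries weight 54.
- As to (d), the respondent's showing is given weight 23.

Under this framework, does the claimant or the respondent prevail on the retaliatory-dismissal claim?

respondent

Stage 1 (claimant, the preponderance of the evidence, weight is at least 54): (a) 54 ≥ 54 — meets; (b) net 78−14=64 ≥ 54 — meets.
  All elements met. The burden passes to the respondent.
Stage 2 (respondent, a scintilla of evidence, weight exceeds 13): (c) 20 > 13 — meets.
  Stage 2 is satisfied; the onus moves to the claimant.
Stage 3 (claimant, a substantially-more-likely showing, weight is at least 69): (d) net 91−23=68 < 69 — fails.
  Not every element is met, so the claimant fails to carry Stage 3.
The analysis ends at Stage 3; the respondent prevails.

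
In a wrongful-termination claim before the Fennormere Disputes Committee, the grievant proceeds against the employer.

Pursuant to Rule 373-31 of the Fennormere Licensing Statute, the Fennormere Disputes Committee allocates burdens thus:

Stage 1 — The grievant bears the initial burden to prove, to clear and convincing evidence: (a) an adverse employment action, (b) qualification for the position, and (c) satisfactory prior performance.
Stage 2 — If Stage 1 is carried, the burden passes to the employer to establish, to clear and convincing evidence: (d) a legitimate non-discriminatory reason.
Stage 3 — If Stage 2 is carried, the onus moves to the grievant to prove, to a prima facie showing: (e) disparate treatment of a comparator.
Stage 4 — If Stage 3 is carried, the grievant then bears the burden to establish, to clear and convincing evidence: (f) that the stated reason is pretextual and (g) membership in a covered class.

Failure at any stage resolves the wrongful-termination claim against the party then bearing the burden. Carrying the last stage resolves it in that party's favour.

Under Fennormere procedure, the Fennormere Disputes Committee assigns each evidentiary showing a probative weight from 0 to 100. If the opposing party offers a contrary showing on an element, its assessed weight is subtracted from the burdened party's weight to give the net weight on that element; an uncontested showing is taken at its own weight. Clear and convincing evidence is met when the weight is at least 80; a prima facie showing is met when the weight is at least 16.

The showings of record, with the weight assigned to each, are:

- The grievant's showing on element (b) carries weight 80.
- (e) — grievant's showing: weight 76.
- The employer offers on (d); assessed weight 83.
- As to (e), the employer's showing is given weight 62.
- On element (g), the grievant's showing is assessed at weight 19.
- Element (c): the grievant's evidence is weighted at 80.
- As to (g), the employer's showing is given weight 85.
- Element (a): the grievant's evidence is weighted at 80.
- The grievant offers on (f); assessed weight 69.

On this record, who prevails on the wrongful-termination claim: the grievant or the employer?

At Stage 1 the grievant must meet clear and convincing evidence (weight is at least 80): on (a) the weight is 80, which does reach 80, so (a) meets the standard; on (b) the weight is 80, which does reach 80, so (b) meets the standard; on (c) the weight is 80, which does reach 80, so (c) meets the standard.
  Stage 1 is satisfied; the onus moves to the employer.
At Stage 2 the employer must meet clear and convincing evidence (weight is at least 80): on (d) the weight is 83, ≥ 80, so (d) meets the standard.
  Stage 2 is satisfied; the onus moves to the grievant.
At Stage 3 the grievant must meet a prima facie showing (weight is at least 16): on (e) the weight is 76 less the opposing 62 gives net 14, < 16, so (e) does not meet the standard.
  The grievant does not carry Stage 3.
So the employer prevails.

employer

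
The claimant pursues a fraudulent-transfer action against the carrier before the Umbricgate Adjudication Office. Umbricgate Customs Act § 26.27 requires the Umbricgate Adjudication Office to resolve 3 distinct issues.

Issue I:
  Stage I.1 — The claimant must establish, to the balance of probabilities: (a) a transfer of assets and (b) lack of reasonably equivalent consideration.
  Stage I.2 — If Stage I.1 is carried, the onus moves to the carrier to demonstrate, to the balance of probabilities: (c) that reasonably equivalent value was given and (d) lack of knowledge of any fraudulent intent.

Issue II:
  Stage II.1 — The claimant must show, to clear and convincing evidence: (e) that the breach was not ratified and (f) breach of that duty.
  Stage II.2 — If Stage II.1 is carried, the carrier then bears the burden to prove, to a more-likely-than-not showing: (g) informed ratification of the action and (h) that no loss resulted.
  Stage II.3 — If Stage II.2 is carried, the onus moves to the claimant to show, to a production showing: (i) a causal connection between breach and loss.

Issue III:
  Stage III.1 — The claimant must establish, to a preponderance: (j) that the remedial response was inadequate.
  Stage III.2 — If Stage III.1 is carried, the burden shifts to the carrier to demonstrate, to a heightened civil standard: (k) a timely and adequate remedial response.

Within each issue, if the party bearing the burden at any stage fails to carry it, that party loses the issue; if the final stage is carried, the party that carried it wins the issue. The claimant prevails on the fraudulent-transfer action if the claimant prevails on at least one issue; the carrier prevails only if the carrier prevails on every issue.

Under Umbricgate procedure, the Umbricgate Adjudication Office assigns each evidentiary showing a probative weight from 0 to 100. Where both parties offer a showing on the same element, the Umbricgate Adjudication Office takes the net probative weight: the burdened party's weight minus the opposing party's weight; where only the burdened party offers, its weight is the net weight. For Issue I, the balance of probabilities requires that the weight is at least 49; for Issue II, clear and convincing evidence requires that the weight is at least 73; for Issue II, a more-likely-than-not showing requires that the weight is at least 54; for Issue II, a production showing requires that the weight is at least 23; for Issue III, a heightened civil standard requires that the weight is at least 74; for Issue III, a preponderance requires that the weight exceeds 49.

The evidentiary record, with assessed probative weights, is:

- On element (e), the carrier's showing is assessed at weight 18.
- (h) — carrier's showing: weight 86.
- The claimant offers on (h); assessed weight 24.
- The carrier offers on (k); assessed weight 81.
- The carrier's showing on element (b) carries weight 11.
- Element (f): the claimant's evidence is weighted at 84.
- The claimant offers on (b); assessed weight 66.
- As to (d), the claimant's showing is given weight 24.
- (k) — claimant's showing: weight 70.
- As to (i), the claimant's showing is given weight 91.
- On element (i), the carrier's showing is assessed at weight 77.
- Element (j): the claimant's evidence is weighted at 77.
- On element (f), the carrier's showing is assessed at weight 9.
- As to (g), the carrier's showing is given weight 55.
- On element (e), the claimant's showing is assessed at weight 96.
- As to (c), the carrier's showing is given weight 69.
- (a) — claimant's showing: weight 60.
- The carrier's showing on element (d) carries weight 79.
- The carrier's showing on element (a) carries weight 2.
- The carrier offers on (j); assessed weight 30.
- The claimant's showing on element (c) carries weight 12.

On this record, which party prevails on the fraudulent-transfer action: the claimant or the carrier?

— Issue I —
Stage I.1 — burden on claimant; standard: the balance of probabilities (weight is at least 49).
    (a): 60 − 2 = 58 ≥ 49 [met]
    (b): 66 − 11 = 55 ≥ 49 [met]
  Stage I.1 is satisfied; the onus moves to the carrier.
Stage I.2 — burden on carrier; standard: the balance of probabilities (weight is at least 49).
    (c): 69 − 12 = 57 ≥ 49 [met]
    (d): 79 − 24 = 55 ≥ 49 [met]
  Stage I.2 carried; the final stage is satisfied.
With every stage satisfied, the carrier prevails on this issue.
— Issue II —
Stage II.1 — burden on claimant; standard: clear and convincing evidence (weight is at least 73).
    (e): 96 − 18 = 78 ≥ 73 [met]
    (f): 84 − 9 = 75 ≥ 73 [met]
  The claimant carries Stage II.1; the carrier now bears the burden.
Stage II.2 — burden on carrier; standard: a more-likely-than-not showing (weight is at least 54).
    (g): 55 ≥ 54 [met]
    (h): 86 − 24 = 62 ≥ 54 [met]
  Stage II.2 carried; the burden shifts to the claimant.
Stage II.3 — burden on claimant; standard: a production showing (weight is at least 23).
    (i): 91 − 77 = 14 < 23 [not met]
  The claimant does not carry Stage II.3.
The analysis ends at Stage II.3; the carrier prevails on this issue.
— Issue III —
Stage III.1 — burden on claimant; standard: a preponderance (weight exceeds 49).
    (j): 77 − 30 = 47 ≤ 49 [not met]
  Stage III.1 not carried; the claimant fails its burden.
So the carrier prevails on this issue.
Per-issue: Issue I → carrier; Issue II → carrier; Issue III → carrier. The claimant must prevail on at least one issue; overall, the carrier prevails.

carrier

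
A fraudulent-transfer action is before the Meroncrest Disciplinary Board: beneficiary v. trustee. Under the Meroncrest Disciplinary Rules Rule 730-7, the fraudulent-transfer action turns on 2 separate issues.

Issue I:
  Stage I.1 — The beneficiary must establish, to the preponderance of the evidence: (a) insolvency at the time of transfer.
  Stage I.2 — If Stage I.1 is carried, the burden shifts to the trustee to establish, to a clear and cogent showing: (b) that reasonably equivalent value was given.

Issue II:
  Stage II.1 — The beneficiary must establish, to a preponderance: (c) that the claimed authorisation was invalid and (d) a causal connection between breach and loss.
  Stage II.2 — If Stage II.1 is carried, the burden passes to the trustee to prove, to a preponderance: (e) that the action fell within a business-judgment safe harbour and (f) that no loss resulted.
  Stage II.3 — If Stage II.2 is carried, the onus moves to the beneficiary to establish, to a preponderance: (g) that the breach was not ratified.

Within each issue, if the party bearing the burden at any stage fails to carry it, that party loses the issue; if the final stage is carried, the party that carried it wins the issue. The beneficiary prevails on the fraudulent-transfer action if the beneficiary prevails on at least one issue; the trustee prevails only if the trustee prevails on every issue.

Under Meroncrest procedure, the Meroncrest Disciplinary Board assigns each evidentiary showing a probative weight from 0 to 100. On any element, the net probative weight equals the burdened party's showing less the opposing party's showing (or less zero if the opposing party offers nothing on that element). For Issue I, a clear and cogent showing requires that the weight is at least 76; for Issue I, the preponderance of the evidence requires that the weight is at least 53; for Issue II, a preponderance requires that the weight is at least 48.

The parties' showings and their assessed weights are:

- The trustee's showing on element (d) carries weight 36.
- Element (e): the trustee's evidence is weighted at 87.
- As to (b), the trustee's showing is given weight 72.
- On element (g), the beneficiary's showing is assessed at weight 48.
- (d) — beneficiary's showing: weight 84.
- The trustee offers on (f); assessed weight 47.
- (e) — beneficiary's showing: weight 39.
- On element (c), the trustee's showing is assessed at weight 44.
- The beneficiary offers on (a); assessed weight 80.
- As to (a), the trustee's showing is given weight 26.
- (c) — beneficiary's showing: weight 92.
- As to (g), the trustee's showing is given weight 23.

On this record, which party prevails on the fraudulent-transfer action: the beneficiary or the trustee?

— Issue I —
At Stage I.1 the beneficiary must meet the preponderance of the evidence (weight is at least 53): on (a) the weight is 80 less the opposing 26 gives net 54, ≥ 53, so (a) meets the standard.
  The beneficiary carries Stage I.1; the trustee now bears the burden.
At Stage I.2 the trustee must meet a clear and cogent showing (weight is at least 76): on (b) the weight is 72, which does not reach 76, so (b) does not meet the standard.
  Stage I.2 not carried; the trustee fails its burden.
The analysis ends at Stage I.2; the beneficiary prevails on this issue.
— Issue II —
Stage II.1 (beneficiary, a preponderance, weight is at least 48): (c) net 92−44=48 ≥ 48 — meets; (d) net 84−36=48 ≥ 48 — meets.
  Stage II.1 carried; the burden shifts to the trustee.
Stage II.2 (trustee, a preponderance, weight is at least 48): (e) net 87−39=48 ≥ 48 — meets; (f) 47 < 48 — fails.
  Stage II.2 not carried; the trustee fails its burden.
So the beneficiary prevails on this issue.
Per-issue: Issue I → beneficiary; Issue II → beneficiary. The beneficiary must prevail on at least one issue; overall, the beneficiary prevails.

beneficiary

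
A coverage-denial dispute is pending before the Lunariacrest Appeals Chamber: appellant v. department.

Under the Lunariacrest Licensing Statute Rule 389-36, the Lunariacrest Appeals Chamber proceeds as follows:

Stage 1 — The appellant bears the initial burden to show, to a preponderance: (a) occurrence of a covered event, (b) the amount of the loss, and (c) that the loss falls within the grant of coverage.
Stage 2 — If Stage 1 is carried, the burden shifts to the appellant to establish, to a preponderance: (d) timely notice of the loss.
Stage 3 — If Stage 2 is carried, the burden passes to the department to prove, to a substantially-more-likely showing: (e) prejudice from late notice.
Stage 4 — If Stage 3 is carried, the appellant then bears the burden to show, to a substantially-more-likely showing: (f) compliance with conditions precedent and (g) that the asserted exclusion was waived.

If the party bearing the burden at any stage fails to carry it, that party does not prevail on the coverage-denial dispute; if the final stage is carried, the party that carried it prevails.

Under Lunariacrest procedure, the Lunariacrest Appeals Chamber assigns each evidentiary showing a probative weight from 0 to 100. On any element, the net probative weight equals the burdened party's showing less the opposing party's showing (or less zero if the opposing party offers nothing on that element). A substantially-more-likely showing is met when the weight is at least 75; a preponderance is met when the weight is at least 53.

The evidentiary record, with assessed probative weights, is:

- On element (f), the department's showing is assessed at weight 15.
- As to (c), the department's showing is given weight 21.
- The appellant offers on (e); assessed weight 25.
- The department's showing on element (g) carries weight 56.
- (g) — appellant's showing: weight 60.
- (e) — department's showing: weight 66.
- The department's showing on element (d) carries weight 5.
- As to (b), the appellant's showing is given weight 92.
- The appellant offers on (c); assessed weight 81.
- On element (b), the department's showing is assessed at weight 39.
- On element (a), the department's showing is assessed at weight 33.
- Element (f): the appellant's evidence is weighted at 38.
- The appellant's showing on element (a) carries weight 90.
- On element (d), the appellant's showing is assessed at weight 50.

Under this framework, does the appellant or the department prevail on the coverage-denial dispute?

department

Stage 1 (appellant, a preponderance, weight is at least 53): (a) net 90−33=57 ≥ 53 — meets; (b) net 92−39=53 ≥ 53 — meets; (c) net 81−21=60 ≥ 53 — meets.
  All elements met. The appellant retains the burden for Stage 2.
Stage 2 (appellant, a preponderance, weight is at least 53): (d) net 50−5=45 < 53 — fails.
  The appellant does not carry Stage 2.
The department prevails.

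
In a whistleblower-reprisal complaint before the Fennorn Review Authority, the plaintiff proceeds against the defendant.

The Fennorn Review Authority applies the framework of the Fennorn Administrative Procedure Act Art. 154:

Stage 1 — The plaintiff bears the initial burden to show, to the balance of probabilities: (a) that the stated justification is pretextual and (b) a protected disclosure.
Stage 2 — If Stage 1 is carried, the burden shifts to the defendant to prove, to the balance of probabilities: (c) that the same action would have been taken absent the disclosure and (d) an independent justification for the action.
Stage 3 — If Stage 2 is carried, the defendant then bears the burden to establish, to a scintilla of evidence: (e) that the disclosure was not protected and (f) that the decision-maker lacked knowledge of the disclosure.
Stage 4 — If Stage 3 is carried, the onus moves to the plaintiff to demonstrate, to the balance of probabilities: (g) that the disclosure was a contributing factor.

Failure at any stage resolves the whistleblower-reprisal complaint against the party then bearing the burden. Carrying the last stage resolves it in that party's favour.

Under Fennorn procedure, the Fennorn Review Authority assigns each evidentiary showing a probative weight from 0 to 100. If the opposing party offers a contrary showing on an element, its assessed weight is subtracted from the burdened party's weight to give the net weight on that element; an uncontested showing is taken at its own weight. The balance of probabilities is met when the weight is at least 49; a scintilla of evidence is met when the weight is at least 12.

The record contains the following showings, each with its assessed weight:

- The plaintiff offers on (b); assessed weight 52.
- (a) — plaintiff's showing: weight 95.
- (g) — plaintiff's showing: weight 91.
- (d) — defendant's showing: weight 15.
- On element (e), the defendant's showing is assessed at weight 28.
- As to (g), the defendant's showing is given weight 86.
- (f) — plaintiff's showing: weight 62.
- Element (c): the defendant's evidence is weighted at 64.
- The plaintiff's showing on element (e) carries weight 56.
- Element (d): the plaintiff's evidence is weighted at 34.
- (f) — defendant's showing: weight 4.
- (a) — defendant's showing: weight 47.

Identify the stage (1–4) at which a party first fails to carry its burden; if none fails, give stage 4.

stage 1

At Stage 1 the plaintiff must meet the balance of probabilities (weight is at least 49): on (a) the weight is 95 less the opposing 47 gives net 48, < 49, so (a) does not meet the standard; on (b) the weight is 52, ≥ 49, so (b) meets the standard.
  The plaintiff does not carry Stage 1.
The defendant prevails.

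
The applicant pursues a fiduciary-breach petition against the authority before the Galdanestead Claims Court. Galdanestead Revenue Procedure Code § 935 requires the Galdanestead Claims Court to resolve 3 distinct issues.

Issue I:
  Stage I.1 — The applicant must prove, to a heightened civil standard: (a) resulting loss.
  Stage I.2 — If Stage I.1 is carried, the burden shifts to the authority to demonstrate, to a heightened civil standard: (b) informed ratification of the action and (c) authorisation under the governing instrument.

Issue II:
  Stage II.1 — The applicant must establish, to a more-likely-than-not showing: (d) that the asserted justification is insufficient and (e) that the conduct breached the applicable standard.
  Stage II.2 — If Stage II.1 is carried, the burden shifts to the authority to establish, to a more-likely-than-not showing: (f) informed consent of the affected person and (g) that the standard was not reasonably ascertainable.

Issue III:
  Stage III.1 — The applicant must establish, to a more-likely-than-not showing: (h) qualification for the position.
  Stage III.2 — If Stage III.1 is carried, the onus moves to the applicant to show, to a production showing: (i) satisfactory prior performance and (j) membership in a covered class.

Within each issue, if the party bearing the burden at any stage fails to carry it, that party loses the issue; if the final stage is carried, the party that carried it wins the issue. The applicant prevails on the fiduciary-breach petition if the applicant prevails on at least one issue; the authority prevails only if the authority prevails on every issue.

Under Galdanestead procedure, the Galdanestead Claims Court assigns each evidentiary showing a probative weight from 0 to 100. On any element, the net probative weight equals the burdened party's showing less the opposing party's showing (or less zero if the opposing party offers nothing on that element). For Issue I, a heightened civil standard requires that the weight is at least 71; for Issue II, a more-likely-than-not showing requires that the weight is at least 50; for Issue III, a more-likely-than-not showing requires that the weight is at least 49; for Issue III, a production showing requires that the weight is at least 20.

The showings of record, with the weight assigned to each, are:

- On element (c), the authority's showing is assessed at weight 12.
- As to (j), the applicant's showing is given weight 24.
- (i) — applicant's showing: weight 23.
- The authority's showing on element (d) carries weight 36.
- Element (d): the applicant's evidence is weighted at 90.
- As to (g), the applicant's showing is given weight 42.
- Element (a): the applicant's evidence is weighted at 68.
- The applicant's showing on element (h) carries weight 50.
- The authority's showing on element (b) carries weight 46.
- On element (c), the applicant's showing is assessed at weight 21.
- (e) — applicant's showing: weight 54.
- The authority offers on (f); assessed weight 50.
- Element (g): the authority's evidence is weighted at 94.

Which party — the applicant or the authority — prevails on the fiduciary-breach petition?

— Issue I —
Stage I.1 (applicant, a heightened civil standard, weight is at least 71): (a) 68 < 71 — fails.
  The applicant does not carry Stage I.1.
So the authority prevails on this issue.
— Issue II —
Stage II.1 — burden on applicant; standard: a more-likely-than-not showing (weight is at least 50).
    (d): 90 − 36 = 54 ≥ 50 [met]
    (e): 54 ≥ 50 [met]
  Stage II.1 carried; the burden shifts to the authority.
Stage II.2 — burden on authority; standard: a more-likely-than-not showing (weight is at least 50).
    (f): 50 ≥ 50 [met]
    (g): 94 − 42 = 52 ≥ 50 [met]
  Stage II.2 carried; the final stage is satisfied.
Every stage carried; the authority prevails on this issue.
— Issue III —
Stage III.1 — burden on applicant; standard: a more-likely-than-not showing (weight is at least 49).
    (h): 50 ≥ 49 [met]
  Stage III.1 carried; the burden remains with the applicant.
Stage III.2 — burden on applicant; standard: a production showing (weight is at least 20).
    (i): 23 ≥ 20 [met]
    (j): 24 ≥ 20 [met]
  The applicant carries the last stage.
All stages carried — the applicant prevails on this issue.
Per-issue: Issue I → authority; Issue II → authority; Issue III → applicant. The applicant must prevail on at least one issue; overall, the applicant prevails.

applicant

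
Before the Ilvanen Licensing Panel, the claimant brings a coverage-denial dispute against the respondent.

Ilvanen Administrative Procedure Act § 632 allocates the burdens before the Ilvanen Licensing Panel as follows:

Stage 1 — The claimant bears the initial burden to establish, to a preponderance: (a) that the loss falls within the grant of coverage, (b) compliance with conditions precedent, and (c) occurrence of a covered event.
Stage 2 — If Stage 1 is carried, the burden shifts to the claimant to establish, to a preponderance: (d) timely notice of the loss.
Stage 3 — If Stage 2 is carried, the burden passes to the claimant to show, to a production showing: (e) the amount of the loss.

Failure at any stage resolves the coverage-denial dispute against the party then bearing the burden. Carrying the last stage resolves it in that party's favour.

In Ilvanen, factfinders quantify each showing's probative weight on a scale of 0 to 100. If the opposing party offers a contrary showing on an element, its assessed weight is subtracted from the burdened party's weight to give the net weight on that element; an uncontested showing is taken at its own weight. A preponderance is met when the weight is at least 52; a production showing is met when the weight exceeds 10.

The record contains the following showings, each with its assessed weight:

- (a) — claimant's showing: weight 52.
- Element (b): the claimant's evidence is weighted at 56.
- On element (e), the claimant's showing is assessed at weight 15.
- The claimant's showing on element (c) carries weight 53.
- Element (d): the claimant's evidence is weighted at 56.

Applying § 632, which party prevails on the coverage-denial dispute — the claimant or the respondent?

Stage 1 (claimant, a preponderance, weight is at least 52): (a) 52 ≥ 52 — meets; (b) 56 ≥ 52 — meets; (c) 53 ≥ 52 — meets.
  All elements met. The claimant retains the burden for Stage 2.
Stage 2 (claimant, a preponderance, weight is at least 52): (d) 56 ≥ 52 — meets.
  Stage 2 carried; the burden remains with the claimant.
Stage 3 (claimant, a production showing, weight exceeds 10): (e) 15 > 10 — meets.
  Stage 3 carried; the final stage is satisfied.
With every stage satisfied, the claimant prevails.

claimant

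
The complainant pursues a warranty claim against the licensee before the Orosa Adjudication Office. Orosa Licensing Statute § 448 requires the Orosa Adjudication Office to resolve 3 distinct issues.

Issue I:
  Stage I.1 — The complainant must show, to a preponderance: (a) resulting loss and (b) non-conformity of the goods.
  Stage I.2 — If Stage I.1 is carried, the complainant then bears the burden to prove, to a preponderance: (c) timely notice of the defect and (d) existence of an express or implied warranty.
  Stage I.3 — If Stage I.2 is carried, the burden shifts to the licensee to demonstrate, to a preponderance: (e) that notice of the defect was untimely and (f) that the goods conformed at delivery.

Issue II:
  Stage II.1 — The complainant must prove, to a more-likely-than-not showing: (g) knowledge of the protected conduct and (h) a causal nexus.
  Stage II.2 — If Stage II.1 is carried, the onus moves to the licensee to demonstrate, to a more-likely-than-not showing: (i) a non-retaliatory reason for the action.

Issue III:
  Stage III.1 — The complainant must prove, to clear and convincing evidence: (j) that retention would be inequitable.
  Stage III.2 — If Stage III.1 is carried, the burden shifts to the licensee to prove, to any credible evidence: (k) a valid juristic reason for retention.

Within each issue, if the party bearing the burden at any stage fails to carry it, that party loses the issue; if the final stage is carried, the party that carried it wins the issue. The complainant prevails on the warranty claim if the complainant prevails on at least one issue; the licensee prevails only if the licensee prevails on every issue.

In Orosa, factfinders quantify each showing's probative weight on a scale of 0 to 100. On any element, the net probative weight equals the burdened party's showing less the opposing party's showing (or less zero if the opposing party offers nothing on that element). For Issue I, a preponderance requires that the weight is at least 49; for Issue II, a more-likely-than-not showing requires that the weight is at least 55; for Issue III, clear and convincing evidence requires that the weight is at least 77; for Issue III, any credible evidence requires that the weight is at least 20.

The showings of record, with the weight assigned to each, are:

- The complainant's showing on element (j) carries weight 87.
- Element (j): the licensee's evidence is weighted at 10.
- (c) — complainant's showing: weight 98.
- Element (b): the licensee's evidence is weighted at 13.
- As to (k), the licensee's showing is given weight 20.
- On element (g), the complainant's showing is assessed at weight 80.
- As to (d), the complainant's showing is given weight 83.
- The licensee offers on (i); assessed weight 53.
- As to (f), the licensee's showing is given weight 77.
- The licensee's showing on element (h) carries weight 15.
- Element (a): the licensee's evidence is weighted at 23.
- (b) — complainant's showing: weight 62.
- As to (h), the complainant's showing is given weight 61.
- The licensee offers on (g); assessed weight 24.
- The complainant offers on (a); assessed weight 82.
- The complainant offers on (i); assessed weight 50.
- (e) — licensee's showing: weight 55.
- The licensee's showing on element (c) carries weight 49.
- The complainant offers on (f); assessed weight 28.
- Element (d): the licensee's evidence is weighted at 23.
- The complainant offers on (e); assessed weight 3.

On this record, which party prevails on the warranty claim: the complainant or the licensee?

— Issue I —
Stage I.1 (complainant, a preponderance, weight is at least 49): (a) net 82−23=59 ≥ 49 — meets; (b) net 62−13=49 ≥ 49 — meets.
  All elements met. The complainant retains the burden for Stage I.2.
Stage I.2 (complainant, a preponderance, weight is at least 49): (c) net 98−49=49 ≥ 49 — meets; (d) net 83−23=60 ≥ 49 — meets.
  Stage I.2 carried; the burden shifts to the licensee.
Stage I.3 (licensee, a preponderance, weight is at least 49): (e) net 55−3=52 ≥ 49 — meets; (f) net 77−28=49 ≥ 49 — meets.
  All elements met at the final stage.
With every stage satisfied, the licensee prevails on this issue.
— Issue II —
At Stage II.1 the complainant must meet a more-likely-than-not showing (weight is at least 55): on (g) the weight is 80 less the opposing 24 gives net 56, ≥ 55, so (g) meets the standard; on (h) the weight is 61 less the opposing 15 gives net 46, which does not reach 55, so (h) does not meet the standard.
  Not every element is met, so the complainant fails to carry Stage II.1.
The analysis ends at Stage II.1; the licensee prevails on this issue.
— Issue III —
Stage III.1 — burden on complainant; standard: clear and convincing evidence (weight is at least 77).
    (j): 87 − 10 = 77 ≥ 77 [met]
  Stage III.1 carried; the burden shifts to the licensee.
Stage III.2 — burden on licensee; standard: any credible evidence (weight is at least 20).
    (k): 20 ≥ 20 [met]
  All elements met at the final stage.
All stages carried — the licensee prevails on this issue.
Per-issue: Issue I → licensee; Issue II → licensee; Issue III → licensee. The complainant must prevail on at least one issue; overall, the licensee prevails.

licensee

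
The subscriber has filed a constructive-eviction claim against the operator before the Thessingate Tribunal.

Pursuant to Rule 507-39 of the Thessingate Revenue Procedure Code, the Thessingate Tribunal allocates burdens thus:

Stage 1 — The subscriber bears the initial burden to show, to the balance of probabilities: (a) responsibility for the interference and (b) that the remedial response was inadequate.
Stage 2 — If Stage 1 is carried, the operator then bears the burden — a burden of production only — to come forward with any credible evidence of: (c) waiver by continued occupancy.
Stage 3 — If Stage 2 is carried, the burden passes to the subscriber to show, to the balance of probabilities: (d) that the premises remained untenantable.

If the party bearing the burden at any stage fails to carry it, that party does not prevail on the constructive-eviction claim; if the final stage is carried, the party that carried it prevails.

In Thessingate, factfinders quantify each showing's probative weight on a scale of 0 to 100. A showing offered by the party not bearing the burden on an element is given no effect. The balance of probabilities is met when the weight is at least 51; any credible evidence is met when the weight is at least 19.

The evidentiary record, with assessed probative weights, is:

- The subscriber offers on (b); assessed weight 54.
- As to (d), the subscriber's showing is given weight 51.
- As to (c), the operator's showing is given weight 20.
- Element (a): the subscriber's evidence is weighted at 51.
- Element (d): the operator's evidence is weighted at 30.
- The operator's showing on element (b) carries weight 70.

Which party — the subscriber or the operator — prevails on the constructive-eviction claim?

subscriber

At Stage 1 the subscriber must meet the balance of probabilities (weight is at least 51): on (a) the weight is 51, which does reach 51, so (a) meets the standard; on (b) the weight is 54 (the operator's 70 is given no effect), ≥ 51, so (b) meets the standard.
  Stage 1 carried; the burden shifts to the operator.
At Stage 2 the operator must meet any credible evidence (weight is at least 19): on (c) the weight is 20, which does reach 19, so (c) meets the standard.
  The operator carries Stage 2; the subscriber now bears the burden.
At Stage 3 the subscriber must meet the balance of probabilities (weight is at least 51): on (d) the weight is 51 (the operator's 30 is given no effect), which does reach 51, so (d) meets the standard.
  All elements met at the final stage.
With every stage satisfied, the subscriber prevails.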